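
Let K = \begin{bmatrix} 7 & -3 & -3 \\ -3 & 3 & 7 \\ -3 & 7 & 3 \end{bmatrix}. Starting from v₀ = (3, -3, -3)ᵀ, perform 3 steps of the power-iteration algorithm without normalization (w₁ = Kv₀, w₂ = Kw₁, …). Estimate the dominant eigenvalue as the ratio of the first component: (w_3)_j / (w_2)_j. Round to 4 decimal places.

w1 = Kv₀ = (7·3 + (-3)·(-3) + (-3)·(-3); (-3)·3 + 3·(-3) + 7·(-3); (-3)·3 + 7·(-3) + 3·(-3)) = (39, -39, -39)
w2 = Kw1 = (7·39 + (-3)·(-39) + (-3)·(-39); (-3)·39 + 3·(-39) + 7·(-39); (-3)·39 + 7·(-39) + 3·(-39)) = (507, -507, -507)
w3 = Kw2 = (6591, -6591, -6591)
Ratio at component: 6591 / 507 = 13.0000

13.0000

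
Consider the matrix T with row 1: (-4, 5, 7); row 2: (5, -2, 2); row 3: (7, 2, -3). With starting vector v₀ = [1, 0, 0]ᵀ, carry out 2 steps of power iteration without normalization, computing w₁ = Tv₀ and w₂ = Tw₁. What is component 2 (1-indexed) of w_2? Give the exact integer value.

-16

w1 = Tv₀ = ((-4)·1 + 5·0 + 7·0; 5·1 + (-2)·0 + 2·0; 7·1 + 2·0 + (-3)·0) = (-4, 5, 7)
w2 = Tw1 = ((-4)·(-4) + 5·5 + 7·7; 5·(-4) + (-2)·5 + 2·7; 7·(-4) + 2·5 + (-3)·7) = (90, -16, -39)
The requested component of w2 is -16.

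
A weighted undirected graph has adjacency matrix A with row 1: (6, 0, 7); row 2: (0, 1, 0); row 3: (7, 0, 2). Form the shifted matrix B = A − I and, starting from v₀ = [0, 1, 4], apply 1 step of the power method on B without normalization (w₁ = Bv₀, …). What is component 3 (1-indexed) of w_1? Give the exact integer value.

B = A − I has rows (5, 0, 7); (0, 0, 0); (7, 0, 1)
w1 = Bv₀ = (5·0 + 0·1 + 7·4; 0·0 + 0·1 + 0·4; 7·0 + 0·1 + 1·4) = (28, 0, 4)
Requested component of w1: 4

4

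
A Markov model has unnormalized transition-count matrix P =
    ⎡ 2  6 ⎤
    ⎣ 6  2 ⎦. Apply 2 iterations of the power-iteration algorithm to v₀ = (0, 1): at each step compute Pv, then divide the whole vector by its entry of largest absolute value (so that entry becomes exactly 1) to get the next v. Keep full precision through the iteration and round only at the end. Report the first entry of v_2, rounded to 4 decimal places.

Pv0 = (6.00000, 2.00000); divide by 6.00000 → v1 = (1.00000, 0.33333)
Pv1 = (4.00000, 6.66667); divide by 6.66667 → v2 = (0.60000, 1.00000)
Requested entry of v2: 24/40 = 0.6000

0.6000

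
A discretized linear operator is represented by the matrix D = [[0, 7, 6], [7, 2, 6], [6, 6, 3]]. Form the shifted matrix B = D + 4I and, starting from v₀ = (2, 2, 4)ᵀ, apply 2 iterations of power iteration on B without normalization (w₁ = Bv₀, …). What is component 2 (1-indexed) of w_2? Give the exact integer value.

B = D + 4I has rows (4, 7, 6); (7, 6, 6); (6, 6, 7)
w1 = Bv₀ = (4·2 + 7·2 + 6·4; 7·2 + 6·2 + 6·4; 6·2 + 6·2 + 7·4) = (46, 50, 52)
w2 = Bw1 = (4·46 + 7·50 + 6·52; 7·46 + 6·50 + 6·52; 6·46 + 6·50 + 7·52) = (846, 934, 940)
Requested component of w2: 934

934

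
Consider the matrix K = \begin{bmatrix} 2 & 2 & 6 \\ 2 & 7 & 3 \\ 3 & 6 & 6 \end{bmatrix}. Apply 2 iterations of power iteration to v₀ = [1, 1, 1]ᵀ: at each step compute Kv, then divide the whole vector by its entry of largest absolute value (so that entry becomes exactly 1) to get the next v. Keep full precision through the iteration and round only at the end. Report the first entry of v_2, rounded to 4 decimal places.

Kv0 = (10.00000, 12.00000, 15.00000); divide by 15.00000 → v1 = (0.66667, 0.80000, 1.00000)
Kv1 = (8.93333, 9.93333, 12.80000); divide by 12.80000 → v2 = (0.69792, 0.77604, 1.00000)
Requested entry of v2: 134/192 = 0.6979

0.6979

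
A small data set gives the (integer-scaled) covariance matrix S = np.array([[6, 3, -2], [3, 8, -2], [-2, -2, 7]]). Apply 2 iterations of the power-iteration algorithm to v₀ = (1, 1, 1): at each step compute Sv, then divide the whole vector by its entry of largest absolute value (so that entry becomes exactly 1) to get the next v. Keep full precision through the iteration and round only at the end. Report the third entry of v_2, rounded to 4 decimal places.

Sv0 = (7.00000, 9.00000, 3.00000); divide by 9.00000 → v1 = (0.77778, 1.00000, 0.33333)
Sv1 = (7.00000, 9.66667, -1.22222); divide by 9.66667 → v2 = (0.72414, 1.00000, -0.12644)
Requested entry of v2: -11/87 = -0.1264

-0.1264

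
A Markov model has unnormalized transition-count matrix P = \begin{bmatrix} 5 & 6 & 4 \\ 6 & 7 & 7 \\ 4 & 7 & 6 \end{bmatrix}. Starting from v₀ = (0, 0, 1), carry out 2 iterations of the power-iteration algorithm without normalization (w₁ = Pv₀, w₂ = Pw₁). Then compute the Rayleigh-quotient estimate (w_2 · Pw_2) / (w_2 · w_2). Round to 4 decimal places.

w1 = Pv₀ = (5·0 + 6·0 + 4·1; 6·0 + 7·0 + 7·1; 4·0 + 7·0 + 6·1) = (4, 7, 6)
w2 = Pw1 = (5·4 + 6·7 + 4·6; 6·4 + 7·7 + 7·6; 4·4 + 7·7 + 6·6) = (86, 115, 101)
Pw2 = (1524, 2028, 1755)
w2·Pw2 = 86·1524 + 115·2028 + 101·1755 = 541539; w2·w2 = 86·86 + 115·115 + 101·101 = 30822
λ ≈ 541539/30822 = 17.5699

λ ≈ 17.5699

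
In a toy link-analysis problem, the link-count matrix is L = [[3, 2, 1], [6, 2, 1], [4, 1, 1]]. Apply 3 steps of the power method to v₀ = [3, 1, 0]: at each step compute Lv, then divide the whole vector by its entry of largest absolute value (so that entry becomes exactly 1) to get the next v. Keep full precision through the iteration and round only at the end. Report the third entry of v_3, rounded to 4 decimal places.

0.6498

Lv0 = (11.00000, 20.00000, 13.00000); divide by 20.00000 → v1 = (0.55000, 1.00000, 0.65000)
Lv1 = (4.30000, 5.95000, 3.85000); divide by 5.95000 → v2 = (0.72269, 1.00000, 0.64706)
Lv2 = (4.81513, 6.98319, 4.53782); divide by 6.98319 → v3 = (0.68953, 1.00000, 0.64982)
Requested entry of v3: 540/831 = 0.6498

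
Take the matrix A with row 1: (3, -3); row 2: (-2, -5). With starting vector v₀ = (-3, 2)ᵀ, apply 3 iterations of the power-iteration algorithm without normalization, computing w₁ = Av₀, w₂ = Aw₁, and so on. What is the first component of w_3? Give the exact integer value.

w1 = Av₀ = (-15, -4)
w2 = Aw1 = (-33, 50)
w3 = Aw2 = (-249, -184)
The requested component of w3 is -249.

-249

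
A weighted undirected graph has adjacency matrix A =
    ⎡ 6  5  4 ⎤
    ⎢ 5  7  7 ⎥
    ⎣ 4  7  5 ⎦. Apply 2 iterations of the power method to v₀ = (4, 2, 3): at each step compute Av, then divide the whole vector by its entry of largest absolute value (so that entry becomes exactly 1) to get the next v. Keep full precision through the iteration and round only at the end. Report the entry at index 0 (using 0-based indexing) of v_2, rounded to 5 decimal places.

Av0 = (46.000000, 55.000000, 45.000000); divide by 55.000000 → v1 = (0.836364, 1.000000, 0.818182)
Av1 = (13.290909, 16.909091, 14.436364); divide by 16.909091 → v2 = (0.786022, 1.000000, 0.853763)
Requested entry of v2: 731/930 = 0.78602

0.78602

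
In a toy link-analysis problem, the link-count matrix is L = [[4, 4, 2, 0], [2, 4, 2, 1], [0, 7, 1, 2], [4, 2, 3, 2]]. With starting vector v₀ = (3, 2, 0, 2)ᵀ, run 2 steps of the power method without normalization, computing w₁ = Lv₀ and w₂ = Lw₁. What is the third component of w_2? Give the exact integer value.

170

w1 = Lv₀ = (20, 16, 18, 20)
w2 = Lw1 = (180, 160, 170, 206)
The requested component of w2 is 170.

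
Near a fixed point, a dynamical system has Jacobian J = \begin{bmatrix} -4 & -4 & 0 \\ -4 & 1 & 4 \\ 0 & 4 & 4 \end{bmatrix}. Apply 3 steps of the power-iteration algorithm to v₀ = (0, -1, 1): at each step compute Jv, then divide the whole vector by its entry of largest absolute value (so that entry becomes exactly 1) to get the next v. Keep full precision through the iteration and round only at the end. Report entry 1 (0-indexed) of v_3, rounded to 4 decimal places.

Jv0 = (4.00000, 3.00000, 0.00000); divide by 4.00000 → v1 = (1.00000, 0.75000, 0.00000)
Jv1 = (-7.00000, -3.25000, 3.00000); divide by -7.00000 → v2 = (1.00000, 0.46429, -0.42857)
Jv2 = (-5.85714, -5.25000, 0.14286); divide by -5.85714 → v3 = (1.00000, 0.89634, -0.02439)
Requested entry of v3: 147/164 = 0.8963

0.8963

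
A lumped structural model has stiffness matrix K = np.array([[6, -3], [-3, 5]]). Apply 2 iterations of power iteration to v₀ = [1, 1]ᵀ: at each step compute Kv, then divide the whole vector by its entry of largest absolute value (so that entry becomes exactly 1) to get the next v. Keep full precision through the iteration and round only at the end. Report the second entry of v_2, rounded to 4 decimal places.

0.0833

Kv0 = (3.00000, 2.00000); divide by 3.00000 → v1 = (1.00000, 0.66667)
Kv1 = (4.00000, 0.33333); divide by 4.00000 → v2 = (1.00000, 0.08333)
Requested entry of v2: 1/12 = 0.0833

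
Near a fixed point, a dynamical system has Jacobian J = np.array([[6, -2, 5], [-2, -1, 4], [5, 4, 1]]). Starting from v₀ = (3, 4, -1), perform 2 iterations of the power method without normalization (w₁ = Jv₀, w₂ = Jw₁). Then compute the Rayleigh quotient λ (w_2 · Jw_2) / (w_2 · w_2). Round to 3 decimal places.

w1 = Jv₀ = (5, -14, 30)
w2 = Jw1 = (208, 124, -1)
Jw2 = (995, -544, 1535)
w2·Jw2 = 208·995 + 124·(-544) + (-1)·1535 = 137969; w2·w2 = 208·208 + 124·124 + (-1)·(-1) = 58641
λ ≈ 137969/58641 = 2.353

2.353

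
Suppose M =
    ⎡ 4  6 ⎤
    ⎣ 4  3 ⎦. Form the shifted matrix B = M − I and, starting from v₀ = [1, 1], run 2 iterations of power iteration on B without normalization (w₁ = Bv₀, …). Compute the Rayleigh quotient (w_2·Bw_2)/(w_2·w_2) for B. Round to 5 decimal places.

B = M − I has rows (3, 6); (4, 2)
w1 = Bv₀ = (9, 6)
w2 = Bw1 = (63, 48)
Bw2 = (477, 348)
w2·Bw2 = 46755; w2·w2 = 6273; μ ≈ 46755/6273 = 7.45337

7.45337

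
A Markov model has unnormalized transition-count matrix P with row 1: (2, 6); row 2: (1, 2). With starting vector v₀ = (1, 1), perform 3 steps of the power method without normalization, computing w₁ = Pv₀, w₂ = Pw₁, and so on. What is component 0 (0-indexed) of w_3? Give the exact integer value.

w1 = Pv₀ = (8, 3)
w2 = Pw1 = (34, 14)
w3 = Pw2 = (152, 62)
The requested component of w3 is 152.

152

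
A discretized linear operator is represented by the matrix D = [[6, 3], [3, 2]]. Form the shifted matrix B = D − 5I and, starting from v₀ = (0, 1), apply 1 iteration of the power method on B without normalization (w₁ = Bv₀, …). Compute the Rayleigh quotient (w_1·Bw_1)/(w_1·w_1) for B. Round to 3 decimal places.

B = D − 5I has rows (1, 3); (3, -3)
w1 = Bv₀ = (1·0 + 3·1; 3·0 + (-3)·1) = (3, -3)
Bw1 = (-6, 18)
w1·Bw1 = -72; w1·w1 = 18; μ ≈ -72/18 = -4.000

μ ≈ -4.000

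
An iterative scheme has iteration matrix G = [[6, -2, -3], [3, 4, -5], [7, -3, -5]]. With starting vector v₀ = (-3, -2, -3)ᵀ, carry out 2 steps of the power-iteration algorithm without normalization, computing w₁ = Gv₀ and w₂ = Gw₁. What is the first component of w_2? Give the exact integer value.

w1 = Gv₀ = (-5, -2, 0)
w2 = Gw1 = (-26, -23, -29)
The requested component of w2 is -26.

-26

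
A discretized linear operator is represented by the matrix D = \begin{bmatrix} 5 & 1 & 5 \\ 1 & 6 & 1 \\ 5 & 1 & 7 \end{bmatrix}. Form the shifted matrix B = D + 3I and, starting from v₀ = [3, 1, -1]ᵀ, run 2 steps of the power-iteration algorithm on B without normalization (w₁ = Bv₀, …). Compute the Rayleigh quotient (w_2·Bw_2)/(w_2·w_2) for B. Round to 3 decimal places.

μ ≈ 13.991

B = D + 3I has rows (8, 1, 5); (1, 9, 1); (5, 1, 10)
w1 = Bv₀ = (8·3 + 1·1 + 5·(-1); 1·3 + 9·1 + 1·(-1); 5·3 + 1·1 + 10·(-1)) = (20, 11, 6)
w2 = Bw1 = (8·20 + 1·11 + 5·6; 1·20 + 9·11 + 1·6; 5·20 + 1·11 + 10·6) = (201, 125, 171)
Bw2 = (2588, 1497, 2840)
w2·Bw2 = 1192953; w2·w2 = 85267; μ ≈ 1192953/85267 = 13.991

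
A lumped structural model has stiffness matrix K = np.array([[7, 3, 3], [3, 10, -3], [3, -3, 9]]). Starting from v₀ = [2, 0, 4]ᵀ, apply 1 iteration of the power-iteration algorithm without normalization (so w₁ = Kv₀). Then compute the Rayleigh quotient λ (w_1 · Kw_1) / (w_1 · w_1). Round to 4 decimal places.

w1 = Kv₀ = (26, -6, 42)
Kw1 = (290, -108, 474)
w1·Kw1 = 26·290 + (-6)·(-108) + 42·474 = 28096; w1·w1 = 26·26 + (-6)·(-6) + 42·42 = 2476
λ ≈ 28096/2476 = 11.3473

λ ≈ 11.3473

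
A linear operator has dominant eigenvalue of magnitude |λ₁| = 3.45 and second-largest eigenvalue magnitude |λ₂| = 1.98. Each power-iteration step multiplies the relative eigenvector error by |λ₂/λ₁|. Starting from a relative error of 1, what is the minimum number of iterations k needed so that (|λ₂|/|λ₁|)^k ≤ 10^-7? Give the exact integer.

30

|λ₂/λ₁| = 1.98/3.45 = 0.57391
Need k ≥ ln(10^-7) / ln(0.57391) = -16.1181 / -0.5553 ≈ 29.027
Smallest integer k satisfying the bound: 30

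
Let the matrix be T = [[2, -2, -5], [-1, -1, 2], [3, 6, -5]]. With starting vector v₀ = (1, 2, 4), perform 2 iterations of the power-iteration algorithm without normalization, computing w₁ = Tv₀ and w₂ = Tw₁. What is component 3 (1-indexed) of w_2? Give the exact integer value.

-11

w1 = Tv₀ = (2·1 + (-2)·2 + (-5)·4; (-1)·1 + (-1)·2 + 2·4; 3·1 + 6·2 + (-5)·4) = (-22, 5, -5)
w2 = Tw1 = (2·(-22) + (-2)·5 + (-5)·(-5); (-1)·(-22) + (-1)·5 + 2·(-5); 3·(-22) + 6·5 + (-5)·(-5)) = (-29, 7, -11)
The requested component of w2 is -11.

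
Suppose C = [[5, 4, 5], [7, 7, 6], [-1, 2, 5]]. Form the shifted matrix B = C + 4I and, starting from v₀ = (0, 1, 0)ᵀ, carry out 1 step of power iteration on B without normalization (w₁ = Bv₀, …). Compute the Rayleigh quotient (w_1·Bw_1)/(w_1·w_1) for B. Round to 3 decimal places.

15.624

B = C + 4I has rows (9, 4, 5); (7, 11, 6); (-1, 2, 9)
w1 = Bv₀ = (4, 11, 2)
Bw1 = (90, 161, 36)
w1·Bw1 = 2203; w1·w1 = 141; μ ≈ 2203/141 = 15.624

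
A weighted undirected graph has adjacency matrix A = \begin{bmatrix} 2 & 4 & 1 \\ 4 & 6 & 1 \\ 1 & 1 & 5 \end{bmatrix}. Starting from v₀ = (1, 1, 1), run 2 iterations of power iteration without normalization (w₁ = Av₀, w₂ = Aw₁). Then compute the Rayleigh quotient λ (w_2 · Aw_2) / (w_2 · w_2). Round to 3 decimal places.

8.925

w1 = Av₀ = (2·1 + 4·1 + 1·1; 4·1 + 6·1 + 1·1; 1·1 + 1·1 + 5·1) = (7, 11, 7)
w2 = Aw1 = (2·7 + 4·11 + 1·7; 4·7 + 6·11 + 1·7; 1·7 + 1·11 + 5·7) = (65, 101, 53)
Aw2 = (587, 919, 431)
w2·Aw2 = 65·587 + 101·919 + 53·431 = 153817; w2·w2 = 65·65 + 101·101 + 53·53 = 17235
λ ≈ 153817/17235 = 8.925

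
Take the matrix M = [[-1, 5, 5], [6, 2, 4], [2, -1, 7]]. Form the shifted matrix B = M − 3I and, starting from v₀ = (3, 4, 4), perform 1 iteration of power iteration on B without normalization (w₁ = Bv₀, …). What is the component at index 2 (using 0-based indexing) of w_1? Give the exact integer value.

B = M − 3I has rows (-4, 5, 5); (6, -1, 4); (2, -1, 4)
w1 = Bv₀ = ((-4)·3 + 5·4 + 5·4; 6·3 + (-1)·4 + 4·4; 2·3 + (-1)·4 + 4·4) = (28, 30, 18)
Requested component of w1: 18

18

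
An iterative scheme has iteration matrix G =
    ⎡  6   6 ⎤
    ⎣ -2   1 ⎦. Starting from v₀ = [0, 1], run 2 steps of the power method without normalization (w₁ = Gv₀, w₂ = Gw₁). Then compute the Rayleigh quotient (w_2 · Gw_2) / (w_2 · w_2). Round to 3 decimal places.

λ ≈ 4.699

w1 = Gv₀ = (6, 1)
w2 = Gw1 = (42, -11)
Gw2 = (186, -95)
w2·Gw2 = 42·186 + (-11)·(-95) = 8857; w2·w2 = 42·42 + (-11)·(-11) = 1885
λ ≈ 8857/1885 = 4.699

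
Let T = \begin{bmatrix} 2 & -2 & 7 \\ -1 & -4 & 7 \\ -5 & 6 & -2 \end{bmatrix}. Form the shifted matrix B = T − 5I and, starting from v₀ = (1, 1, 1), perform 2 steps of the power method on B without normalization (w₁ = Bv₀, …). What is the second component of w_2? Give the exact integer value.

B = T − 5I has rows (-3, -2, 7); (-1, -9, 7); (-5, 6, -7)
w1 = Bv₀ = (2, -3, -6)
w2 = Bw1 = (-42, -17, 14)
Requested component of w2: -17

-17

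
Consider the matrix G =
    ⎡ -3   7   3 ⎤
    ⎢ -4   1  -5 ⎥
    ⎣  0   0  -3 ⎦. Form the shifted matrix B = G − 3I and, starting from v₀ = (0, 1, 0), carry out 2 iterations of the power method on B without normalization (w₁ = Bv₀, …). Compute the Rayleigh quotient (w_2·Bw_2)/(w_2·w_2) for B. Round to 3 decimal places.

μ ≈ -4.293

B = G − 3I has rows (-6, 7, 3); (-4, -2, -5); (0, 0, -6)
w1 = Bv₀ = ((-6)·0 + 7·1 + 3·0; (-4)·0 + (-2)·1 + (-5)·0; 0·0 + 0·1 + (-6)·0) = (7, -2, 0)
w2 = Bw1 = ((-6)·7 + 7·(-2) + 3·0; (-4)·7 + (-2)·(-2) + (-5)·0; 0·7 + 0·(-2) + (-6)·0) = (-56, -24, 0)
Bw2 = (168, 272, 0)
w2·Bw2 = -15936; w2·w2 = 3712; μ ≈ -15936/3712 = -4.293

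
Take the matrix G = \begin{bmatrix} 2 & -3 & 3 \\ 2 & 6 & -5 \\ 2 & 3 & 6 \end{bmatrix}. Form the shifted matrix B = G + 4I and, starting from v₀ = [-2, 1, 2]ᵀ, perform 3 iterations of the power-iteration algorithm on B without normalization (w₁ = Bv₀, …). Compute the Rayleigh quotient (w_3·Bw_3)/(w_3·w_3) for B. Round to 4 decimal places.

μ ≈ 11.2361

B = G + 4I has rows (6, -3, 3); (2, 10, -5); (2, 3, 10)
w1 = Bv₀ = (-9, -4, 19)
w2 = Bw1 = (15, -153, 160)
w3 = Bw2 = (1029, -2300, 1171)
Bw3 = (16587, -26797, 6868)
w3·Bw3 = 86743551; w3·w3 = 7720082; μ ≈ 86743551/7720082 = 11.2361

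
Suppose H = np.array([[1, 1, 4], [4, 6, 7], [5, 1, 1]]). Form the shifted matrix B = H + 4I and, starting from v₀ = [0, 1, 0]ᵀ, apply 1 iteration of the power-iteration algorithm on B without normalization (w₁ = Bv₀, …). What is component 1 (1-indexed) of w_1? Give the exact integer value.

B = H + 4I has rows (5, 1, 4); (4, 10, 7); (5, 1, 5)
w1 = Bv₀ = (1, 10, 1)
Requested component of w1: 1

1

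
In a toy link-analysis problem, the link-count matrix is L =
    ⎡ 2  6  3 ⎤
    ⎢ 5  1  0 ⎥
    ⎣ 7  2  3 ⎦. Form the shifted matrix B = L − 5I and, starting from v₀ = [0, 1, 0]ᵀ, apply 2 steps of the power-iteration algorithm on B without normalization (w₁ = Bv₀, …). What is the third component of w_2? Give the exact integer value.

B = L − 5I has rows (-3, 6, 3); (5, -4, 0); (7, 2, -2)
w1 = Bv₀ = ((-3)·0 + 6·1 + 3·0; 5·0 + (-4)·1 + 0·0; 7·0 + 2·1 + (-2)·0) = (6, -4, 2)
w2 = Bw1 = ((-3)·6 + 6·(-4) + 3·2; 5·6 + (-4)·(-4) + 0·2; 7·6 + 2·(-4) + (-2)·2) = (-36, 46, 30)
Requested component of w2: 30

30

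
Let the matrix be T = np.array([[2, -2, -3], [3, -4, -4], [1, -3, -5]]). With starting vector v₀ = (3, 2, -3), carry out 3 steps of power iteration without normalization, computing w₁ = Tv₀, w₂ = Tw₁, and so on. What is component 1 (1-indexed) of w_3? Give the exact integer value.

w1 = Tv₀ = (2·3 + (-2)·2 + (-3)·(-3); 3·3 + (-4)·2 + (-4)·(-3); 1·3 + (-3)·2 + (-5)·(-3)) = (11, 13, 12)
w2 = Tw1 = (2·11 + (-2)·13 + (-3)·12; 3·11 + (-4)·13 + (-4)·12; 1·11 + (-3)·13 + (-5)·12) = (-40, -67, -88)
w3 = Tw2 = (318, 500, 601)
The requested component of w3 is 318.

318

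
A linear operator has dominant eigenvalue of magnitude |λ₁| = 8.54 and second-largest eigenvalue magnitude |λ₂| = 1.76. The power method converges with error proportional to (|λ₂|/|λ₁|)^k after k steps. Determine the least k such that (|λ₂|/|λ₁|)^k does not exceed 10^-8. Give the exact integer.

|λ₂/λ₁| = 1.76/8.54 = 0.20609
Need k ≥ ln(10^-8) / ln(0.20609) = -18.4207 / -1.5794 ≈ 11.663
Smallest integer k satisfying the bound: 12

12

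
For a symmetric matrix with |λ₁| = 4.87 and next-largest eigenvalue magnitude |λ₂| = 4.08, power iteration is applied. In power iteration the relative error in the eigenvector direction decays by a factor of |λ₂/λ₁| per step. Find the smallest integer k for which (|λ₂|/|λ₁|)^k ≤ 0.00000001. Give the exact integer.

|λ₂/λ₁| = 4.08/4.87 = 0.83778
Need k ≥ ln(0.00000001) / ln(0.83778) = -18.4207 / -0.1770 ≈ 104.073
Smallest integer k satisfying the bound: 105

105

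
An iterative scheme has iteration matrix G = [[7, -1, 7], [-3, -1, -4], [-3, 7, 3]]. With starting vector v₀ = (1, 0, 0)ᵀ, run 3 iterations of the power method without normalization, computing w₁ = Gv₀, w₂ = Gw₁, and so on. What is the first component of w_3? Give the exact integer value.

-134

w1 = Gv₀ = (7·1 + (-1)·0 + 7·0; (-3)·1 + (-1)·0 + (-4)·0; (-3)·1 + 7·0 + 3·0) = (7, -3, -3)
w2 = Gw1 = (7·7 + (-1)·(-3) + 7·(-3); (-3)·7 + (-1)·(-3) + (-4)·(-3); (-3)·7 + 7·(-3) + 3·(-3)) = (31, -6, -51)
w3 = Gw2 = (-134, 117, -288)
The requested component of w3 is -134.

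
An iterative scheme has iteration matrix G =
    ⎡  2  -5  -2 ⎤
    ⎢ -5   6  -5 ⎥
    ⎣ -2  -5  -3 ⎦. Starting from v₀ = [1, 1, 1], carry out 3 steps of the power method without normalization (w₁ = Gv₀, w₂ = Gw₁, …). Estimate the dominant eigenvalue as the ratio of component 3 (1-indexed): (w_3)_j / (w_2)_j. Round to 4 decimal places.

w1 = Gv₀ = (2·1 + (-5)·1 + (-2)·1; (-5)·1 + 6·1 + (-5)·1; (-2)·1 + (-5)·1 + (-3)·1) = (-5, -4, -10)
w2 = Gw1 = (2·(-5) + (-5)·(-4) + (-2)·(-10); (-5)·(-5) + 6·(-4) + (-5)·(-10); (-2)·(-5) + (-5)·(-4) + (-3)·(-10)) = (30, 51, 60)
w3 = Gw2 = (-315, -144, -495)
Ratio at component: -495 / 60 = -8.2500

-8.2500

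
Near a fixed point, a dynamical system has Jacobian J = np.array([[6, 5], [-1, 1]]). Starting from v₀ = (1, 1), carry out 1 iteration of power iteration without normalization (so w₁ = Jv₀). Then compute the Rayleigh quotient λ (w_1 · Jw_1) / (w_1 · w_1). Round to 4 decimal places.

6.0000

w1 = Jv₀ = (11, 0)
Jw1 = (66, -11)
w1·Jw1 = 11·66 + 0·(-11) = 726; w1·w1 = 11·11 + 0·0 = 121
λ ≈ 726/121 = 6.0000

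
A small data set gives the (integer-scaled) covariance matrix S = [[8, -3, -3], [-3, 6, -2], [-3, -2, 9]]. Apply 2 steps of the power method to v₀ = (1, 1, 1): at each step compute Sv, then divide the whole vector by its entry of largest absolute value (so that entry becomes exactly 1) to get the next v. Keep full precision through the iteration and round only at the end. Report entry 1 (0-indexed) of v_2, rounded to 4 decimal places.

-0.2857

Sv0 = (2.00000, 1.00000, 4.00000); divide by 4.00000 → v1 = (0.50000, 0.25000, 1.00000)
Sv1 = (0.25000, -2.00000, 7.00000); divide by 7.00000 → v2 = (0.03571, -0.28571, 1.00000)
Requested entry of v2: -8/28 = -0.2857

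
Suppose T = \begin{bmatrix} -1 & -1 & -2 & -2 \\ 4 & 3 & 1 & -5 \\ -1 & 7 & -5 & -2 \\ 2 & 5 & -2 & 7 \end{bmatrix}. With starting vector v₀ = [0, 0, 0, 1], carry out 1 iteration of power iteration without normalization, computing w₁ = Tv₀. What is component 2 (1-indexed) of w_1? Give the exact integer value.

-5

w1 = Tv₀ = ((-1)·0 + (-1)·0 + (-2)·0 + (-2)·1; 4·0 + 3·0 + 1·0 + (-5)·1; (-1)·0 + 7·0 + (-5)·0 + (-2)·1; 2·0 + 5·0 + (-2)·0 + 7·1) = (-2, -5, -2, 7)
The requested component of w1 is -5.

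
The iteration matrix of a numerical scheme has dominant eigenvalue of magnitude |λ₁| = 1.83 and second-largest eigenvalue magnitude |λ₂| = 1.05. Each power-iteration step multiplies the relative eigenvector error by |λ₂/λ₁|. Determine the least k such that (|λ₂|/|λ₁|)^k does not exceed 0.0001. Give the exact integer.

|λ₂/λ₁| = 1.05/1.83 = 0.57377
Need k ≥ ln(0.0001) / ln(0.57377) = -9.2103 / -0.5555 ≈ 16.580
Smallest integer k satisfying the bound: 17

17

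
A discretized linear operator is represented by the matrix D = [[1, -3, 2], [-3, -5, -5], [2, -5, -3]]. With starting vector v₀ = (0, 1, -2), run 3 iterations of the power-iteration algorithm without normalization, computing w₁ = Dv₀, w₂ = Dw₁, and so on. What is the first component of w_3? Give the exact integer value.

-77

w1 = Dv₀ = (1·0 + (-3)·1 + 2·(-2); (-3)·0 + (-5)·1 + (-5)·(-2); 2·0 + (-5)·1 + (-3)·(-2)) = (-7, 5, 1)
w2 = Dw1 = (1·(-7) + (-3)·5 + 2·1; (-3)·(-7) + (-5)·5 + (-5)·1; 2·(-7) + (-5)·5 + (-3)·1) = (-20, -9, -42)
w3 = Dw2 = (-77, 315, 131)
The requested component of w3 is -77.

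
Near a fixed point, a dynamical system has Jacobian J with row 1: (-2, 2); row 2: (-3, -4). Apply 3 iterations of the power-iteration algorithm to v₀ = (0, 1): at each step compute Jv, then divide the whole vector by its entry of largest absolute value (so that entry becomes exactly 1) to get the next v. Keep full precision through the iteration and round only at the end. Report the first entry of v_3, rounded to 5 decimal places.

1.00000

Jv0 = (2.000000, -4.000000); divide by -4.000000 → v1 = (-0.500000, 1.000000)
Jv1 = (3.000000, -2.500000); divide by 3.000000 → v2 = (1.000000, -0.833333)
Jv2 = (-3.666667, 0.333333); divide by -3.666667 → v3 = (1.000000, -0.090909)
Requested entry of v3: 44/44 = 1.00000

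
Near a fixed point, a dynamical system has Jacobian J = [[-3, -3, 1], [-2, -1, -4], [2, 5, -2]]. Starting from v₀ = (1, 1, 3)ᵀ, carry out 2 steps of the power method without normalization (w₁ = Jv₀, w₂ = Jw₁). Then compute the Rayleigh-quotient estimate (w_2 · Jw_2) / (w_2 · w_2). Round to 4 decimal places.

λ ≈ -4.2069

w1 = Jv₀ = ((-3)·1 + (-3)·1 + 1·3; (-2)·1 + (-1)·1 + (-4)·3; 2·1 + 5·1 + (-2)·3) = (-3, -15, 1)
w2 = Jw1 = ((-3)·(-3) + (-3)·(-15) + 1·1; (-2)·(-3) + (-1)·(-15) + (-4)·1; 2·(-3) + 5·(-15) + (-2)·1) = (55, 17, -83)
Jw2 = (-299, 205, 361)
w2·Jw2 = 55·(-299) + 17·205 + (-83)·361 = -42923; w2·w2 = 55·55 + 17·17 + (-83)·(-83) = 10203
λ ≈ -42923/10203 = -4.2069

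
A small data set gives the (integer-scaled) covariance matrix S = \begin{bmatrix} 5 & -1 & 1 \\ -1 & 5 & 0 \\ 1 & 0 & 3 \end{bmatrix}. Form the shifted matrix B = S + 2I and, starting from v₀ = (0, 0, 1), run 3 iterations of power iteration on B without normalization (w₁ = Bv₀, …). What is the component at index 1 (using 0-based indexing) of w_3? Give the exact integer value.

-19

B = S + 2I has rows (7, -1, 1); (-1, 7, 0); (1, 0, 5)
w1 = Bv₀ = (7·0 + (-1)·0 + 1·1; (-1)·0 + 7·0 + 0·1; 1·0 + 0·0 + 5·1) = (1, 0, 5)
w2 = Bw1 = (7·1 + (-1)·0 + 1·5; (-1)·1 + 7·0 + 0·5; 1·1 + 0·0 + 5·5) = (12, -1, 26)
w3 = Bw2 = (111, -19, 142)
Requested component of w3: -19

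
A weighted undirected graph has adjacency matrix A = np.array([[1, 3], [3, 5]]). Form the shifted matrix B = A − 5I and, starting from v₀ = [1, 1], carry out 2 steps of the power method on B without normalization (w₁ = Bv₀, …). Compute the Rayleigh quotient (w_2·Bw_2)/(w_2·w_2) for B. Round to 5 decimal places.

B = A − 5I has rows (-4, 3); (3, 0)
w1 = Bv₀ = (-1, 3)
w2 = Bw1 = (13, -3)
Bw2 = (-61, 39)
w2·Bw2 = -910; w2·w2 = 178; μ ≈ -910/178 = -5.11236

-5.11236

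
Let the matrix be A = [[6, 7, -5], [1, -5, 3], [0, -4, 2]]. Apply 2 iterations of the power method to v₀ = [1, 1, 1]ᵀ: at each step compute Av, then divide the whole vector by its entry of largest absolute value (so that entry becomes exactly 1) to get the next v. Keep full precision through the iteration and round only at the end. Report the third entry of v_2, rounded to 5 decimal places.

0.00000

Av0 = (8.000000, -1.000000, -2.000000); divide by 8.000000 → v1 = (1.000000, -0.125000, -0.250000)
Av1 = (6.375000, 0.875000, 0.000000); divide by 6.375000 → v2 = (1.000000, 0.137255, 0.000000)
Requested entry of v2: 0/51 = 0.00000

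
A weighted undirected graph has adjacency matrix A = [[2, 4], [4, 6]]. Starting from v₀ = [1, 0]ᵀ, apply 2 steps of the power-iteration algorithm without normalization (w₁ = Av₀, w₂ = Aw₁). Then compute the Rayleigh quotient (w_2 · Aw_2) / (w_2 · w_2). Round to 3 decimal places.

w1 = Av₀ = (2·1 + 4·0; 4·1 + 6·0) = (2, 4)
w2 = Aw1 = (2·2 + 4·4; 4·2 + 6·4) = (20, 32)
Aw2 = (168, 272)
w2·Aw2 = 20·168 + 32·272 = 12064; w2·w2 = 20·20 + 32·32 = 1424
λ ≈ 12064/1424 = 8.472

λ ≈ 8.472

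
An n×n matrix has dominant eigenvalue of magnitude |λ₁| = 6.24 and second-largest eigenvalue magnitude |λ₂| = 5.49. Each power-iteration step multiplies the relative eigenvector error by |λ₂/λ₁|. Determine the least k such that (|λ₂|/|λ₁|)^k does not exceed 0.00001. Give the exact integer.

90

|λ₂/λ₁| = 5.49/6.24 = 0.87981
Need k ≥ ln(0.00001) / ln(0.87981) = -11.5129 / -0.1281 ≈ 89.908
Smallest integer k satisfying the bound: 90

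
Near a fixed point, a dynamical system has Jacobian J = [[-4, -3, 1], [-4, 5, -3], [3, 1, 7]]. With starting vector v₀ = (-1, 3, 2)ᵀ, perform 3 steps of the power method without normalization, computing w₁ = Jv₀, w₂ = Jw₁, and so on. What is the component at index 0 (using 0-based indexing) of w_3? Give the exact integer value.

w1 = Jv₀ = ((-4)·(-1) + (-3)·3 + 1·2; (-4)·(-1) + 5·3 + (-3)·2; 3·(-1) + 1·3 + 7·2) = (-3, 13, 14)
w2 = Jw1 = ((-4)·(-3) + (-3)·13 + 1·14; (-4)·(-3) + 5·13 + (-3)·14; 3·(-3) + 1·13 + 7·14) = (-13, 35, 102)
w3 = Jw2 = (49, -79, 710)
The requested component of w3 is 49.

49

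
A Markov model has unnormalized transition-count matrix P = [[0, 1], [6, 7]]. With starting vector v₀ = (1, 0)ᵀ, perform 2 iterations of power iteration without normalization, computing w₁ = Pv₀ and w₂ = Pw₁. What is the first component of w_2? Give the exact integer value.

w1 = Pv₀ = (0, 6)
w2 = Pw1 = (6, 42)
The requested component of w2 is 6.

6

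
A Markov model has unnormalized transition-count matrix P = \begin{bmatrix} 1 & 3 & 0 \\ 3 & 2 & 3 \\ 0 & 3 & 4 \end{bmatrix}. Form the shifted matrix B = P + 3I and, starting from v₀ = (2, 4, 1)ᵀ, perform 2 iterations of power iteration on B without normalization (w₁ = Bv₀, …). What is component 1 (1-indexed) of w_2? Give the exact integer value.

167

B = P + 3I has rows (4, 3, 0); (3, 5, 3); (0, 3, 7)
w1 = Bv₀ = (4·2 + 3·4 + 0·1; 3·2 + 5·4 + 3·1; 0·2 + 3·4 + 7·1) = (20, 29, 19)
w2 = Bw1 = (4·20 + 3·29 + 0·19; 3·20 + 5·29 + 3·19; 0·20 + 3·29 + 7·19) = (167, 262, 220)
Requested component of w2: 167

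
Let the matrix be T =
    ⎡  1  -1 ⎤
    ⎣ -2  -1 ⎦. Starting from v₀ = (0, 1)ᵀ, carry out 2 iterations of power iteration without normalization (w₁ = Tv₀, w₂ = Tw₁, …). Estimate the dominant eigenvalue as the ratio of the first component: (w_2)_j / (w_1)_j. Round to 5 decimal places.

w1 = Tv₀ = (1·0 + (-1)·1; (-2)·0 + (-1)·1) = (-1, -1)
w2 = Tw1 = (1·(-1) + (-1)·(-1); (-2)·(-1) + (-1)·(-1)) = (0, 3)
Ratio at component: 0 / -1 = 0.00000

λ ≈ 0.00000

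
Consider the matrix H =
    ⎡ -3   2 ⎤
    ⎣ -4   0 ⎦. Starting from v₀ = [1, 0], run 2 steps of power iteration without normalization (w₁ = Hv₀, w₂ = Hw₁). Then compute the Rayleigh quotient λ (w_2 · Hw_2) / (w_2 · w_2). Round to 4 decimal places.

w1 = Hv₀ = ((-3)·1 + 2·0; (-4)·1 + 0·0) = (-3, -4)
w2 = Hw1 = ((-3)·(-3) + 2·(-4); (-4)·(-3) + 0·(-4)) = (1, 12)
Hw2 = (21, -4)
w2·Hw2 = 1·21 + 12·(-4) = -27; w2·w2 = 1·1 + 12·12 = 145
λ ≈ -27/145 = -0.1862

λ ≈ -0.1862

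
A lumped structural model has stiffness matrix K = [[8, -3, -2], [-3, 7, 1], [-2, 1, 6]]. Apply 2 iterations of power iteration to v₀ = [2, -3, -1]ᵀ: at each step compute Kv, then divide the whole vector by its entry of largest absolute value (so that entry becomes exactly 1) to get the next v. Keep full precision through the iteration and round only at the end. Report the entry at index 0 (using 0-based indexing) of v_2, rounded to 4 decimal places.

Kv0 = (27.00000, -28.00000, -13.00000); divide by -28.00000 → v1 = (-0.96429, 1.00000, 0.46429)
Kv1 = (-11.64286, 10.35714, 5.71429); divide by -11.64286 → v2 = (1.00000, -0.88957, -0.49080)
Requested entry of v2: 326/326 = 1.0000

1.0000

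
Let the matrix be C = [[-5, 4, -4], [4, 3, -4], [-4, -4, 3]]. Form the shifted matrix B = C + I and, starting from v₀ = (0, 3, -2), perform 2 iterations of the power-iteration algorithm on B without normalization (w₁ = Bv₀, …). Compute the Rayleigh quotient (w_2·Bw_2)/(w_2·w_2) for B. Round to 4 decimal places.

9.8947

B = C + I has rows (-4, 4, -4); (4, 4, -4); (-4, -4, 4)
w1 = Bv₀ = ((-4)·0 + 4·3 + (-4)·(-2); 4·0 + 4·3 + (-4)·(-2); (-4)·0 + (-4)·3 + 4·(-2)) = (20, 20, -20)
w2 = Bw1 = ((-4)·20 + 4·20 + (-4)·(-20); 4·20 + 4·20 + (-4)·(-20); (-4)·20 + (-4)·20 + 4·(-20)) = (80, 240, -240)
Bw2 = (1600, 2240, -2240)
w2·Bw2 = 1203200; w2·w2 = 121600; μ ≈ 1203200/121600 = 9.8947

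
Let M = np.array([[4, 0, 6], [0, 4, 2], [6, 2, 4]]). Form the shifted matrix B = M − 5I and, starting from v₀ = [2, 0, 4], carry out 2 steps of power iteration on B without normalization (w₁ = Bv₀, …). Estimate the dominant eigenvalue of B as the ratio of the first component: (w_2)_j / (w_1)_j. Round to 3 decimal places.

B = M − 5I has rows (-1, 0, 6); (0, -1, 2); (6, 2, -1)
w1 = Bv₀ = ((-1)·2 + 0·0 + 6·4; 0·2 + (-1)·0 + 2·4; 6·2 + 2·0 + (-1)·4) = (22, 8, 8)
w2 = Bw1 = ((-1)·22 + 0·8 + 6·8; 0·22 + (-1)·8 + 2·8; 6·22 + 2·8 + (-1)·8) = (26, 8, 140)
Ratio: 26/22 = 1.182

1.182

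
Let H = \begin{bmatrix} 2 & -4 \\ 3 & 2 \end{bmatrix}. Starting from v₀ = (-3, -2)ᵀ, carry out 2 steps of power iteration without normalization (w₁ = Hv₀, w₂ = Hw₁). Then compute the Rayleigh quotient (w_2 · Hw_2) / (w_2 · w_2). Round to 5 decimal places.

λ ≈ 2.31674

w1 = Hv₀ = (2·(-3) + (-4)·(-2); 3·(-3) + 2·(-2)) = (2, -13)
w2 = Hw1 = (2·2 + (-4)·(-13); 3·2 + 2·(-13)) = (56, -20)
Hw2 = (192, 128)
w2·Hw2 = 56·192 + (-20)·128 = 8192; w2·w2 = 56·56 + (-20)·(-20) = 3536
λ ≈ 8192/3536 = 2.31674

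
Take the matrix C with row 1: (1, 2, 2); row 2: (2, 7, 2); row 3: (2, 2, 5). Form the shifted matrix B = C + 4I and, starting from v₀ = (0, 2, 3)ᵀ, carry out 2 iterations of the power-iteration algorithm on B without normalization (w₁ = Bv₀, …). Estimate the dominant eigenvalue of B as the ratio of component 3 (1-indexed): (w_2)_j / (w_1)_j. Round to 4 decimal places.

B = C + 4I has rows (5, 2, 2); (2, 11, 2); (2, 2, 9)
w1 = Bv₀ = (10, 28, 31)
w2 = Bw1 = (168, 390, 355)
Ratio: 355/31 = 11.4516

μ ≈ 11.4516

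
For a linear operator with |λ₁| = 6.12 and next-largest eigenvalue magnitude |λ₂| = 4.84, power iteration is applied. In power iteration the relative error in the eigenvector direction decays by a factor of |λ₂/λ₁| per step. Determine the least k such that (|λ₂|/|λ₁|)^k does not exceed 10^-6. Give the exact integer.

59

|λ₂/λ₁| = 4.84/6.12 = 0.79085
Need k ≥ ln(10^-6) / ln(0.79085) = -13.8155 / -0.2346 ≈ 58.878
Smallest integer k satisfying the bound: 59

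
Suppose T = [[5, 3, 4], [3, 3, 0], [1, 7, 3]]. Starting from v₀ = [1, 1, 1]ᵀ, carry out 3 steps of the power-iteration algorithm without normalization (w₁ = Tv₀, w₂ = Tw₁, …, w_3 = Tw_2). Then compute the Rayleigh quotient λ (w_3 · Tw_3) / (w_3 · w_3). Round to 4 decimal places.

w1 = Tv₀ = (5·1 + 3·1 + 4·1; 3·1 + 3·1 + 0·1; 1·1 + 7·1 + 3·1) = (12, 6, 11)
w2 = Tw1 = (5·12 + 3·6 + 4·11; 3·12 + 3·6 + 0·11; 1·12 + 7·6 + 3·11) = (122, 54, 87)
w3 = Tw2 = (1120, 528, 761)
Tw3 = (10228, 4944, 7099)
w3·Tw3 = 1120·10228 + 528·4944 + 761·7099 = 19468131; w3·w3 = 1120·1120 + 528·528 + 761·761 = 2112305
λ ≈ 19468131/2112305 = 9.2165

λ ≈ 9.2165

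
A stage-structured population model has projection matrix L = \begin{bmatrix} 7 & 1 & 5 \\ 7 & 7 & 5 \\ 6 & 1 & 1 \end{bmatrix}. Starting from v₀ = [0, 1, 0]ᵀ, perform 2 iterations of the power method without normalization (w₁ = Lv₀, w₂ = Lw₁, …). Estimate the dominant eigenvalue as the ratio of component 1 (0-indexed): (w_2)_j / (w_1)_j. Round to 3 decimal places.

w1 = Lv₀ = (1, 7, 1)
w2 = Lw1 = (19, 61, 14)
Ratio at component: 61 / 7 = 8.714

λ ≈ 8.714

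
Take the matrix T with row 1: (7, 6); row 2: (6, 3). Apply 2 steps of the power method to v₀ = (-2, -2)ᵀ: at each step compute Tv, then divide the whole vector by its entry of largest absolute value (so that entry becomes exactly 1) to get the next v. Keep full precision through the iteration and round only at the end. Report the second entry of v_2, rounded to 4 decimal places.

0.7241

Tv0 = (-26.00000, -18.00000); divide by -26.00000 → v1 = (1.00000, 0.69231)
Tv1 = (11.15385, 8.07692); divide by 11.15385 → v2 = (1.00000, 0.72414)
Requested entry of v2: -210/-290 = 0.7241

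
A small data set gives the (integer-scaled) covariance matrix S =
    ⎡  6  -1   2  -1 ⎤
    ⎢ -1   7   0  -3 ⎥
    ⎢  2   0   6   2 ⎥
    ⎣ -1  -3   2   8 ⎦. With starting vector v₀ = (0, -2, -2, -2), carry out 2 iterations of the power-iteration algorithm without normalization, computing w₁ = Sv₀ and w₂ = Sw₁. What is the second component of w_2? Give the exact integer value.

-14

w1 = Sv₀ = (0, -8, -16, -14)
w2 = Sw1 = (-10, -14, -124, -120)
The requested component of w2 is -14.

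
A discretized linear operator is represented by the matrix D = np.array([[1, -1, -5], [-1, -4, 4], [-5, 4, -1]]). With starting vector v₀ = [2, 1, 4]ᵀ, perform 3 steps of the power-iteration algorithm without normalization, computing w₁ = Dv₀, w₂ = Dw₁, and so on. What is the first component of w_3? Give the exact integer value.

w1 = Dv₀ = (1·2 + (-1)·1 + (-5)·4; (-1)·2 + (-4)·1 + 4·4; (-5)·2 + 4·1 + (-1)·4) = (-19, 10, -10)
w2 = Dw1 = (1·(-19) + (-1)·10 + (-5)·(-10); (-1)·(-19) + (-4)·10 + 4·(-10); (-5)·(-19) + 4·10 + (-1)·(-10)) = (21, -61, 145)
w3 = Dw2 = (-643, 803, -494)
The requested component of w3 is -643.

-643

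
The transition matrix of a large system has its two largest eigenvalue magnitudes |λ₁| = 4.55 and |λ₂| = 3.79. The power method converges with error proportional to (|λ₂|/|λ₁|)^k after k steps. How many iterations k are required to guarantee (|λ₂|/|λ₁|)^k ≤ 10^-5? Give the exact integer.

|λ₂/λ₁| = 3.79/4.55 = 0.83297
Need k ≥ ln(10^-5) / ln(0.83297) = -11.5129 / -0.1828 ≈ 62.994
Smallest integer k satisfying the bound: 63

63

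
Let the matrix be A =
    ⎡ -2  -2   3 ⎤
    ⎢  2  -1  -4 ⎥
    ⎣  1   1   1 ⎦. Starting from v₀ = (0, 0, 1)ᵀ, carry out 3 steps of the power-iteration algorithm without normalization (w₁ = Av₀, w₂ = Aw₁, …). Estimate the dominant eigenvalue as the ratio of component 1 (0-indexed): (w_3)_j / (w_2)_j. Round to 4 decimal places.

w1 = Av₀ = (3, -4, 1)
w2 = Aw1 = (5, 6, 0)
w3 = Aw2 = (-22, 4, 11)
Ratio at component: 4 / 6 = 0.6667

λ ≈ 0.6667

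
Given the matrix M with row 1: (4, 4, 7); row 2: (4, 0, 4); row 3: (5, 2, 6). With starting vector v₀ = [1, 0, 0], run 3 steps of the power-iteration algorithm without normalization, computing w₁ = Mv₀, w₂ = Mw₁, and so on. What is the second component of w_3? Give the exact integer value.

500

w1 = Mv₀ = (4·1 + 4·0 + 7·0; 4·1 + 0·0 + 4·0; 5·1 + 2·0 + 6·0) = (4, 4, 5)
w2 = Mw1 = (4·4 + 4·4 + 7·5; 4·4 + 0·4 + 4·5; 5·4 + 2·4 + 6·5) = (67, 36, 58)
w3 = Mw2 = (818, 500, 755)
The requested component of w3 is 500.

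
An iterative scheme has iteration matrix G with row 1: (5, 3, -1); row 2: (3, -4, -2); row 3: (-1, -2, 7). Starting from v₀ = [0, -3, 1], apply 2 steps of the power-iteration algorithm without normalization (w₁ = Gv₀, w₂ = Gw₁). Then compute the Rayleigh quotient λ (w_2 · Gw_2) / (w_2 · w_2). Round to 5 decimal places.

w1 = Gv₀ = (-10, 10, 13)
w2 = Gw1 = (-33, -96, 81)
Gw2 = (-534, 123, 792)
w2·Gw2 = (-33)·(-534) + (-96)·123 + 81·792 = 69966; w2·w2 = (-33)·(-33) + (-96)·(-96) + 81·81 = 16866
λ ≈ 69966/16866 = 4.14835

4.14835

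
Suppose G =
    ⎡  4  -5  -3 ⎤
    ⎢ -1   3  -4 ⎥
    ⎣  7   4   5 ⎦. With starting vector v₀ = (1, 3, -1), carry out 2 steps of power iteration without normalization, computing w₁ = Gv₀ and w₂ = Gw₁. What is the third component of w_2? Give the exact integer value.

62

w1 = Gv₀ = (-8, 12, 14)
w2 = Gw1 = (-134, -12, 62)
The requested component of w2 is 62.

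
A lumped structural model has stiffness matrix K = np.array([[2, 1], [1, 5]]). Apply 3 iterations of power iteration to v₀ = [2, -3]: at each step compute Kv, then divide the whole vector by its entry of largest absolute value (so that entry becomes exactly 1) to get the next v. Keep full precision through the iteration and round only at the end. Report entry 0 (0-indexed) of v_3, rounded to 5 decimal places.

0.25982

Kv0 = (1.000000, -13.000000); divide by -13.000000 → v1 = (-0.076923, 1.000000)
Kv1 = (0.846154, 4.923077); divide by 4.923077 → v2 = (0.171875, 1.000000)
Kv2 = (1.343750, 5.171875); divide by 5.171875 → v3 = (0.259819, 1.000000)
Requested entry of v3: -86/-331 = 0.25982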